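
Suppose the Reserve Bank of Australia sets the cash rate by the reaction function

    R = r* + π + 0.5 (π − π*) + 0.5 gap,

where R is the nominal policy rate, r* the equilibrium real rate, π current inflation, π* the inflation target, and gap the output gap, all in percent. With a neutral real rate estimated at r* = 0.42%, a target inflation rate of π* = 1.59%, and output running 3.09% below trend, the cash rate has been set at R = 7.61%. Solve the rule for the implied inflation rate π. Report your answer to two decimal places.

6.35%

Output 3.09% below potential → gap = -3.09.
Collecting π: R = r* + (1 + 0.5) π − 0.5 π* + 0.5 gap
1.5 π = 7.61 − 0.42 + 0.5 × 1.59 − 0.5 × (-3.09) = 9.53
π = 9.53 / 1.5 = 6.35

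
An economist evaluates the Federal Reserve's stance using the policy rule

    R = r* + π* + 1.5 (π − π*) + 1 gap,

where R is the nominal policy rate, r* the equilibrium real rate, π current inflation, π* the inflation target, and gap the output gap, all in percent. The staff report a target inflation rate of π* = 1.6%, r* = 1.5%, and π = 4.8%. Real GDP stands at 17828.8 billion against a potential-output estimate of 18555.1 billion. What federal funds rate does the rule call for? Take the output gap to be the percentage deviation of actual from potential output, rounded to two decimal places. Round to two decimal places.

Output gap = 100 × (17828.8 − 18555.1) / 18555.1 = -3.91%.
R = 1.50 + 1.60 + 1.5 × (4.80 − 1.60) + 1 × (-3.91)
   = 1.50 + 1.6 + 4.8 − 3.91 = 3.99

3.99%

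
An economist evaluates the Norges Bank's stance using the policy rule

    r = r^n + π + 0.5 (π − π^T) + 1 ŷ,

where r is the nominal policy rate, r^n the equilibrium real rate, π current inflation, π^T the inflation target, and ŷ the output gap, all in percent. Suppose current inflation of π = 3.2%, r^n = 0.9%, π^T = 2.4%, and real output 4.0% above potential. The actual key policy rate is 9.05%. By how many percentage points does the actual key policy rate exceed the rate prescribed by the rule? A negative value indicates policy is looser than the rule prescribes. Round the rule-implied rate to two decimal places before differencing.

Output 4.0% above potential → ŷ = 4.0.
r = 0.9 + 3.2 + 0.5 × (3.2 − 2.4) + 1 × 4.0
   = 0.9 + 3.2 + 0.4 + 4 = 8.50
Deviation = 9.05 − 8.50 = 0.55 pp.

0.55 pp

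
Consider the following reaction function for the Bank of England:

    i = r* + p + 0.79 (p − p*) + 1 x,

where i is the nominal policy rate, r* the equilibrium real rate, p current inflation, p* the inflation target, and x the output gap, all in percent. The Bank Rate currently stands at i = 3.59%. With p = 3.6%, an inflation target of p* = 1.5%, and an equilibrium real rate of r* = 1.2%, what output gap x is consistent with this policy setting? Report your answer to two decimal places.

1 x = 3.59 − 1.2 − 3.6 − 0.79 × (3.6 − 1.5) = -2.869
x = -2.869 / 1 = -2.87

-2.87%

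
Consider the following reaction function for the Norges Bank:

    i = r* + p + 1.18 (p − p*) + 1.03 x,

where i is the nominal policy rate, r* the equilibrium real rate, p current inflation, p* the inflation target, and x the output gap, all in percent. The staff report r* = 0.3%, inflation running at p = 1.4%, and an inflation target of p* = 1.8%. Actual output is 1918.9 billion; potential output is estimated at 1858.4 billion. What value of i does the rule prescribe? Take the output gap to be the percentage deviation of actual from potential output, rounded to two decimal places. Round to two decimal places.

4.59%

Output gap = 100 × (1918.9 − 1858.4) / 1858.4 = 3.26%.
i = 0.30 + 1.40 + 1.18 × (1.40 − 1.80) + 1.03 × 3.26
   = 0.30 + 1.4 − 0.472 + 3.3578 = 4.59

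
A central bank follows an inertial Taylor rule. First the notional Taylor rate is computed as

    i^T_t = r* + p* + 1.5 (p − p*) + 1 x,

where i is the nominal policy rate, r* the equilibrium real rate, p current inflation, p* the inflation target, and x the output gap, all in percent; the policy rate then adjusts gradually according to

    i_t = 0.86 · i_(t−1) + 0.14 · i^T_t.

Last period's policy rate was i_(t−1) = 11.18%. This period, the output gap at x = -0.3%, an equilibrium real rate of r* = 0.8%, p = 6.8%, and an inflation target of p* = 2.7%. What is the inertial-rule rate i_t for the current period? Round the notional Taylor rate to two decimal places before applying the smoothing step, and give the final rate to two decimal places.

i^T_t = 0.8 + 2.7 + 1.5 × (6.8 − 2.7) + 1 × (-0.3)
   = 0.8 + 2.7 + 6.15 − 0.3 = 9.35
i_t = 0.86 × 11.18 + 0.14 × 9.35 = 9.6148 + 1.309 = 10.92

10.92%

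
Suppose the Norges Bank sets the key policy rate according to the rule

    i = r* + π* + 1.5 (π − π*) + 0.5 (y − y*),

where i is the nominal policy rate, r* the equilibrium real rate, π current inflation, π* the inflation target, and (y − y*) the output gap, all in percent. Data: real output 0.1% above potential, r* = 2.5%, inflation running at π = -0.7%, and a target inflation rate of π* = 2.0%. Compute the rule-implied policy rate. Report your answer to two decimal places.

0.50%

Output 0.1% above potential → (y − y*) = 0.1.
i = 2.5 + 2.0 + 1.5 × (-0.7 − 2.0) + 0.5 × 0.1
   = 2.5 + 2 − 4.05 + 0.05 = 0.50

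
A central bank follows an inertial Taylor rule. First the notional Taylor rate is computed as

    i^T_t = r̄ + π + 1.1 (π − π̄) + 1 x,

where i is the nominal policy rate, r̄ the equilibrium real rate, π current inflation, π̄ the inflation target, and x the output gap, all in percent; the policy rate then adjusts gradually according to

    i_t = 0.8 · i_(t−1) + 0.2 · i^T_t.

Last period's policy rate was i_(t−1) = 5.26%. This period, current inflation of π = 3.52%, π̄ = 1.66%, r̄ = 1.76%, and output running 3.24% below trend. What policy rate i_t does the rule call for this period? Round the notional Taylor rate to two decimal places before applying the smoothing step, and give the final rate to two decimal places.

Output 3.24% below potential → x = -3.24.
i^T_t = 1.76 + 3.52 + 1.1 × (3.52 − 1.66) + 1 × (-3.24)
   = 1.76 + 3.52 + 2.046 − 3.24 = 4.09
i_t = 0.8 × 5.26 + 0.2 × 4.09 = 4.208 + 0.818 = 5.03

5.03%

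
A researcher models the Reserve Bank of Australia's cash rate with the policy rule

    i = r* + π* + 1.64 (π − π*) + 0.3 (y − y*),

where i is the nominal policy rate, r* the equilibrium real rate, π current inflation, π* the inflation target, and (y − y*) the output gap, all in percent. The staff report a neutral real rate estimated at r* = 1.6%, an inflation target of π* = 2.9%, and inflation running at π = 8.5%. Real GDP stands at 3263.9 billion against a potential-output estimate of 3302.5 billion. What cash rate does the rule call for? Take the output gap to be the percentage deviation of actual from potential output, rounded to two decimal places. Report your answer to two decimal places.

Output gap = 100 × (3263.9 − 3302.5) / 3302.5 = -1.17%.
i = 1.60 + 2.90 + 1.64 × (8.50 − 2.90) + 0.3 × (-1.17)
   = 1.60 + 2.9 + 9.184 − 0.351 = 13.33

13.33%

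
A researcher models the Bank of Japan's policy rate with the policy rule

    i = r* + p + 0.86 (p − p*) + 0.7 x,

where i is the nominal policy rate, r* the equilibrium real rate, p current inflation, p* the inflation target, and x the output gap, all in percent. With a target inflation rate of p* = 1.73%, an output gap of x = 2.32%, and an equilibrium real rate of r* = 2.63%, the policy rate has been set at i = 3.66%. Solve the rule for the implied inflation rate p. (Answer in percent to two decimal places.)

Collecting p: i = r* + (1 + 0.86) p − 0.86 p* + 0.7 x
1.86 p = 3.66 − 2.63 + 0.86 × 1.73 − 0.7 × 2.32 = 0.8938
p = 0.8938 / 1.86 = 0.48

0.48%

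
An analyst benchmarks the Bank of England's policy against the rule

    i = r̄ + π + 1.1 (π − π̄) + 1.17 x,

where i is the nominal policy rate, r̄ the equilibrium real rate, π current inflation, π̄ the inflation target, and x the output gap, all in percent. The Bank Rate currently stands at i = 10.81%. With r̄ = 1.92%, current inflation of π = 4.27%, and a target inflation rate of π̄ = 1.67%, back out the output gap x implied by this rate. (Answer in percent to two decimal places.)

1.50%

1.17 x = 10.81 − 1.92 − 4.27 − 1.1 × (4.27 − 1.67) = 1.76
x = 1.76 / 1.17 = 1.50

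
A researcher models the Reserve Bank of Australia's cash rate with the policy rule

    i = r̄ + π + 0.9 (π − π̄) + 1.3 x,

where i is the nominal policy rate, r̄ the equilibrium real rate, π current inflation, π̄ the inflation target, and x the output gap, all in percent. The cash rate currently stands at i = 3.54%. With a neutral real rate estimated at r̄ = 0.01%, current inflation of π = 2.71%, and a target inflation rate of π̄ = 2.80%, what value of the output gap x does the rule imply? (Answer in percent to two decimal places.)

0.69%

1.3 x = 3.54 − 0.01 − 2.71 − 0.9 × (2.71 − 2.80) = 0.901
x = 0.901 / 1.3 = 0.69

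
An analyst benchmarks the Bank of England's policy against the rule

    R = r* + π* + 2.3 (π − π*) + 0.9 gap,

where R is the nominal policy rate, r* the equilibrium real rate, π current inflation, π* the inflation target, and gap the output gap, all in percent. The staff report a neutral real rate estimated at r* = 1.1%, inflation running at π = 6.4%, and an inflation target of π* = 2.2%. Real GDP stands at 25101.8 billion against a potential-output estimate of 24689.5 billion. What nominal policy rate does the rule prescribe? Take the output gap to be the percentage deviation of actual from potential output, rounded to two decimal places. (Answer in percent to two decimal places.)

14.46%

Output gap = 100 × (25101.8 − 24689.5) / 24689.5 = 1.67%.
R = 1.10 + 2.20 + 2.3 × (6.40 − 2.20) + 0.9 × 1.67
   = 1.10 + 2.2 + 9.66 + 1.503 = 14.46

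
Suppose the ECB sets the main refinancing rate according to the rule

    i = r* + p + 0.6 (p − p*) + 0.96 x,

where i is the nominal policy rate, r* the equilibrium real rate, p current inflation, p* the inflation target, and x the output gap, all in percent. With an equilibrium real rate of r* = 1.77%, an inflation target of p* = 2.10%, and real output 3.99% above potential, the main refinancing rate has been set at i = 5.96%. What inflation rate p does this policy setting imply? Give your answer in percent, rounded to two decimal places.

Output 3.99% above potential → x = 3.99.
Collecting p: i = r* + (1 + 0.6) p − 0.6 p* + 0.96 x
1.6 p = 5.96 − 1.77 + 0.6 × 2.10 − 0.96 × 3.99 = 1.6196
p = 1.6196 / 1.6 = 1.01

1.01%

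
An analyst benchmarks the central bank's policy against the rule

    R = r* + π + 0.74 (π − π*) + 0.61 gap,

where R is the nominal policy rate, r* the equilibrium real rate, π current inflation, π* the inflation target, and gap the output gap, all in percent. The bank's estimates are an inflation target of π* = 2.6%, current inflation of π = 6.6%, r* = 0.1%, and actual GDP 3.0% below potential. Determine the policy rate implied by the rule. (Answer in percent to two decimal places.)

7.83%

Output 3.0% below potential → gap = -3.0.
R = 0.1 + 6.6 + 0.74 × (6.6 − 2.6) + 0.61 × (-3.0)
   = 0.1 + 6.6 + 2.96 − 1.83 = 7.83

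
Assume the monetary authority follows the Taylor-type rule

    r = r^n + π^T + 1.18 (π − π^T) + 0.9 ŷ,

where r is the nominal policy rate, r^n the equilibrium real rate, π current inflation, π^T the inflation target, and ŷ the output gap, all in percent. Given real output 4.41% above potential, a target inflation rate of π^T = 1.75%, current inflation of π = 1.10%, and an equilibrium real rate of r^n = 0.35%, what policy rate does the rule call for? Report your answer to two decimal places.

5.30%

Output 4.41% above potential → ŷ = 4.41.
r = 0.35 + 1.75 + 1.18 × (1.10 − 1.75) + 0.9 × 4.41
   = 0.35 + 1.75 − 0.767 + 3.969 = 5.30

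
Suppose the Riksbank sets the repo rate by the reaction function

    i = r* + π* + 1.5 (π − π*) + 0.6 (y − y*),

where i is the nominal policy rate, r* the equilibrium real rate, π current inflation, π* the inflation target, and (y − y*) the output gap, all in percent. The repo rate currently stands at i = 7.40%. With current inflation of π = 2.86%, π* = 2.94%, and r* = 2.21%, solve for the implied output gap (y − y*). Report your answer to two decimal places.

0.6 (y − y*) = 7.40 − 2.21 − 2.94 − 1.5 × (2.86 − 2.94) = 2.37
(y − y*) = 2.37 / 0.6 = 3.95

3.95%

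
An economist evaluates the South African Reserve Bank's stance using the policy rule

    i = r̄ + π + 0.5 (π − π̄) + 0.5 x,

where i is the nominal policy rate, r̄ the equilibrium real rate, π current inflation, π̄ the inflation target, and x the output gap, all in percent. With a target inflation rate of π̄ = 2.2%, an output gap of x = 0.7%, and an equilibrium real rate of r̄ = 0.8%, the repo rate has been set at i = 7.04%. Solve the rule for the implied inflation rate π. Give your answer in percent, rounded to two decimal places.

Collecting π: i = r̄ + (1 + 0.5) π − 0.5 π̄ + 0.5 x
1.5 π = 7.04 − 0.8 + 0.5 × 2.2 − 0.5 × 0.7 = 6.99
π = 6.99 / 1.5 = 4.66

4.66%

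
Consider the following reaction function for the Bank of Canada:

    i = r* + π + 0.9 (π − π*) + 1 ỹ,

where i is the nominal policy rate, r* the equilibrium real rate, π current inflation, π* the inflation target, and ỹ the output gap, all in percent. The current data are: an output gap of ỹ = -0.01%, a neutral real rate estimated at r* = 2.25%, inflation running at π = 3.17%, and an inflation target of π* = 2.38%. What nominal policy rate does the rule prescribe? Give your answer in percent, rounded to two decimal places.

6.12%

i = 2.25 + 3.17 + 0.9 × (3.17 − 2.38) + 1 × (-0.01)
   = 2.25 + 3.17 + 0.711 − 0.01 = 6.12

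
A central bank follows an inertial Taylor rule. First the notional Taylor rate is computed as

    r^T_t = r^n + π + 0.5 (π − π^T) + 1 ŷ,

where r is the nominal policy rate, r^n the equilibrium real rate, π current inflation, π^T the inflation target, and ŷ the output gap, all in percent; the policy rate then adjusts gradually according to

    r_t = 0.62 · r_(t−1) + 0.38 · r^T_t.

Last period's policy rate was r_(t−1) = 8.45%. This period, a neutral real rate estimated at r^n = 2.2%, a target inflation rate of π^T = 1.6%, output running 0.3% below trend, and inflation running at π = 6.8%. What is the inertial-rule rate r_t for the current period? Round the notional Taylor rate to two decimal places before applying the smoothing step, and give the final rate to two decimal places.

9.53%

Output 0.3% below potential → ŷ = -0.3.
r^T_t = 2.2 + 6.8 + 0.5 × (6.8 − 1.6) + 1 × (-0.3)
   = 2.2 + 6.8 + 2.6 − 0.3 = 11.30
r_t = 0.62 × 8.45 + 0.38 × 11.30 = 5.239 + 4.294 = 9.53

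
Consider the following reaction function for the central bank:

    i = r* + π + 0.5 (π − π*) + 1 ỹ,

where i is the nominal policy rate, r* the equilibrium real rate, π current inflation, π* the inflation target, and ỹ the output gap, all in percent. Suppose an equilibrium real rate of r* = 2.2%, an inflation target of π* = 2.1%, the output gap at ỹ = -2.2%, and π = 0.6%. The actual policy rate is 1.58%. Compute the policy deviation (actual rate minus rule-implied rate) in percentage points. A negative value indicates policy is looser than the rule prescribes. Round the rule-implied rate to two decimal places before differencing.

1.73 pp

i = 2.2 + 0.6 + 0.5 × (0.6 − 2.1) + 1 × (-2.2)
   = 2.2 + 0.6 − 0.75 − 2.2 = -0.15
Deviation = 1.58 − (-0.15) = 1.73 pp.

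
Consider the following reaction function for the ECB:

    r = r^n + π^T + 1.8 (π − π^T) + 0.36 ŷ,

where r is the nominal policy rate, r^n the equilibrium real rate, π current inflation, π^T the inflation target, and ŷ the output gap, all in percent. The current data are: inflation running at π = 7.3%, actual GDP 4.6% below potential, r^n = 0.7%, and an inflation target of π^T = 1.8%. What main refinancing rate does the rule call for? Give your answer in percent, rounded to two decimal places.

Output 4.6% below potential → ŷ = -4.6.
r = 0.7 + 1.8 + 1.8 × (7.3 − 1.8) + 0.36 × (-4.6)
   = 0.7 + 1.8 + 9.9 − 1.656 = 10.74

10.74%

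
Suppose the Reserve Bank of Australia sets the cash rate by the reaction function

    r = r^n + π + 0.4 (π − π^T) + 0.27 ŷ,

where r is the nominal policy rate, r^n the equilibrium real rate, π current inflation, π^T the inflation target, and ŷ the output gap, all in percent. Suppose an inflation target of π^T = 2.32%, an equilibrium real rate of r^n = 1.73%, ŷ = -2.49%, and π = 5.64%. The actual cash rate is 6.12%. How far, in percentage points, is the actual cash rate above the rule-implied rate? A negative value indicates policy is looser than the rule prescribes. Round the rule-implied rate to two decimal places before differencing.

r = 1.73 + 5.64 + 0.4 × (5.64 − 2.32) + 0.27 × (-2.49)
   = 1.73 + 5.64 + 1.328 − 0.6723 = 8.03
Deviation = 6.12 − 8.03 = -1.91 pp.

-1.91 pp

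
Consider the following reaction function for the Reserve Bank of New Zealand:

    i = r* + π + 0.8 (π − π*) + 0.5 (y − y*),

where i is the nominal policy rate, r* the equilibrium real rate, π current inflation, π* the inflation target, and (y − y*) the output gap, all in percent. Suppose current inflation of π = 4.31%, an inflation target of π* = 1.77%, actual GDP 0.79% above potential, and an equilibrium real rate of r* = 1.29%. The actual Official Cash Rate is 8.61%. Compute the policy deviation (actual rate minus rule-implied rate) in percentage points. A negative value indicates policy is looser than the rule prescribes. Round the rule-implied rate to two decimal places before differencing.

Output 0.79% above potential → (y − y*) = 0.79.
i = 1.29 + 4.31 + 0.8 × (4.31 − 1.77) + 0.5 × 0.79
   = 1.29 + 4.31 + 2.032 + 0.395 = 8.03
Deviation = 8.61 − 8.03 = 0.58 pp.

0.58 pp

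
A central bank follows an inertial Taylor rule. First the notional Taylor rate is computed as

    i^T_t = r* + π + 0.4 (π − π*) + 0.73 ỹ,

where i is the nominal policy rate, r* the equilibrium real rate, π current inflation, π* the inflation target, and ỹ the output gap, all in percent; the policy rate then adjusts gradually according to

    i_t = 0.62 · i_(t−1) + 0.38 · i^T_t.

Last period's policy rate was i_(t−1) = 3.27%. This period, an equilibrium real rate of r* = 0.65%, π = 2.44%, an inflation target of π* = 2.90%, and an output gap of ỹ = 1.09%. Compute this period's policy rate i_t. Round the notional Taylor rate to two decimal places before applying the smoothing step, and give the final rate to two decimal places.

3.43%

i^T_t = 0.65 + 2.44 + 0.4 × (2.44 − 2.90) + 0.73 × 1.09
   = 0.65 + 2.44 − 0.184 + 0.7957 = 3.70
i_t = 0.62 × 3.27 + 0.38 × 3.70 = 2.0274 + 1.406 = 3.43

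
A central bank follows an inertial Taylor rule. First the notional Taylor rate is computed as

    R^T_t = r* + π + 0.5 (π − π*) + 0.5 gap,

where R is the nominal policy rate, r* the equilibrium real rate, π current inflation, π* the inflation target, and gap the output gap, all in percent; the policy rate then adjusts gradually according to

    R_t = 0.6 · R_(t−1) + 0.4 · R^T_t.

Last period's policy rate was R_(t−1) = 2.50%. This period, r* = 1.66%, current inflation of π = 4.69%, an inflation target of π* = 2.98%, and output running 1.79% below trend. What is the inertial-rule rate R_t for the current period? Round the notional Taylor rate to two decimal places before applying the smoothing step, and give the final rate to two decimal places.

4.02%

Output 1.79% below potential → gap = -1.79.
R^T_t = 1.66 + 4.69 + 0.5 × (4.69 − 2.98) + 0.5 × (-1.79)
   = 1.66 + 4.69 + 0.855 − 0.895 = 6.31
R_t = 0.6 × 2.50 + 0.4 × 6.31 = 1.5 + 2.524 = 4.02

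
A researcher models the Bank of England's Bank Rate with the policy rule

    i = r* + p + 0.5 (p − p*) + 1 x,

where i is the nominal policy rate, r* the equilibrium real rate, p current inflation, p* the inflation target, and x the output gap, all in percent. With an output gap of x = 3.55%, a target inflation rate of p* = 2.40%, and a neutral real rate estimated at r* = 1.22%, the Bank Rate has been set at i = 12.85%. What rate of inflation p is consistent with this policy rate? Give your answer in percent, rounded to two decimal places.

6.19%

Collecting p: i = r* + (1 + 0.5) p − 0.5 p* + 1 x
1.5 p = 12.85 − 1.22 + 0.5 × 2.40 − 1 × 3.55 = 9.28
p = 9.28 / 1.5 = 6.19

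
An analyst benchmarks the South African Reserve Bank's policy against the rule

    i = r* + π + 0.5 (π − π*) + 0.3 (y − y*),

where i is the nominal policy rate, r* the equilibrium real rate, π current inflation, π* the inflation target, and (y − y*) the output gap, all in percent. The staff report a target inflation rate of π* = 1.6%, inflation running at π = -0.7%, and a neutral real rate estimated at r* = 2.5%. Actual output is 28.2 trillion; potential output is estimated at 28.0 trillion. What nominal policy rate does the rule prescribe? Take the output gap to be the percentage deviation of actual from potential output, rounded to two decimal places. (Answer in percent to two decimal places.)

0.86%

Output gap = 100 × (28.2 − 28.0) / 28.0 = 0.71%.
i = 2.50 + (-0.70) + 0.5 × (-0.70 − 1.60) + 0.3 × 0.71
   = 2.50 − 0.7 − 1.15 + 0.213 = 0.86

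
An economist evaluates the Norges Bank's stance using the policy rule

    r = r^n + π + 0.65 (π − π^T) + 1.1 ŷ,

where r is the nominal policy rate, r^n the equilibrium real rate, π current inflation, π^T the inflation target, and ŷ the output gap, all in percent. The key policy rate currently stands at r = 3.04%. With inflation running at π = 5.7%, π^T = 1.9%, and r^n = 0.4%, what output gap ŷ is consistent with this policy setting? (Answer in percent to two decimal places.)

1.1 ŷ = 3.04 − 0.4 − 5.7 − 0.65 × (5.7 − 1.9) = -5.53
ŷ = -5.53 / 1.1 = -5.03

-5.03%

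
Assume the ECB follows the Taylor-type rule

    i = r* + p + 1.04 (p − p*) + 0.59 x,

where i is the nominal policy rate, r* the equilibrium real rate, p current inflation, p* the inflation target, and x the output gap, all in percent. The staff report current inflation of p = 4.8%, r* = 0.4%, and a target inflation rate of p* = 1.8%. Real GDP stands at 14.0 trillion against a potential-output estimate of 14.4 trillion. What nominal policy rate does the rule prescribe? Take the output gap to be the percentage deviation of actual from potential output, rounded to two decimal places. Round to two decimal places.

6.68%

Output gap = 100 × (14.0 − 14.4) / 14.4 = -2.78%.
i = 0.40 + 4.80 + 1.04 × (4.80 − 1.80) + 0.59 × (-2.78)
   = 0.40 + 4.8 + 3.12 − 1.6402 = 6.68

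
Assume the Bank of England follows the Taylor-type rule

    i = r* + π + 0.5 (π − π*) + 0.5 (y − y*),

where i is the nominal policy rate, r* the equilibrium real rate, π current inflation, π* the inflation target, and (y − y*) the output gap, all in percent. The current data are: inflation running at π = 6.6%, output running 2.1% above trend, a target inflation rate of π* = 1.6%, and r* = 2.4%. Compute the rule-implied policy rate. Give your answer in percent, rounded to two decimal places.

12.55%

Output 2.1% above potential → (y − y*) = 2.1.
i = 2.4 + 6.6 + 0.5 × (6.6 − 1.6) + 0.5 × 2.1
   = 2.4 + 6.6 + 2.5 + 1.05 = 12.55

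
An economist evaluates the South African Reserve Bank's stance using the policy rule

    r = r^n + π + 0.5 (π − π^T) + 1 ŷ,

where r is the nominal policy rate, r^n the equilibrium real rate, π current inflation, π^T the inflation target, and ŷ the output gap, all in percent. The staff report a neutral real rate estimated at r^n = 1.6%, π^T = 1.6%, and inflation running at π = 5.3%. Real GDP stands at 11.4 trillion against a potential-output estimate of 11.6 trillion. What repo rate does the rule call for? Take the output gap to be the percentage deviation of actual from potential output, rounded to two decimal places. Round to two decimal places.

7.03%

Output gap = 100 × (11.4 − 11.6) / 11.6 = -1.72%.
r = 1.60 + 5.30 + 0.5 × (5.30 − 1.60) + 1 × (-1.72)
   = 1.60 + 5.3 + 1.85 − 1.72 = 7.03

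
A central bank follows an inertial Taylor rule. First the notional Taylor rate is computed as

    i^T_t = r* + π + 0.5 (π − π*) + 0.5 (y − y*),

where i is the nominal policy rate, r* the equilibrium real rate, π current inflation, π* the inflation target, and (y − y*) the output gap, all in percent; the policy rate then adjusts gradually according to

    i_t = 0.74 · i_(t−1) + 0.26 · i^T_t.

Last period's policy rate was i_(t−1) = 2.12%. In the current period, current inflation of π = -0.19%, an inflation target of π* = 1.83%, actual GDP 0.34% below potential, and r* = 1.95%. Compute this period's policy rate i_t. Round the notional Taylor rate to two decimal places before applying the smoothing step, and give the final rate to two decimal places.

1.72%

Output 0.34% below potential → (y − y*) = -0.34.
i^T_t = 1.95 + (-0.19) + 0.5 × (-0.19 − 1.83) + 0.5 × (-0.34)
   = 1.95 − 0.19 − 1.01 − 0.17 = 0.58
i_t = 0.74 × 2.12 + 0.26 × 0.58 = 1.5688 + 0.1508 = 1.72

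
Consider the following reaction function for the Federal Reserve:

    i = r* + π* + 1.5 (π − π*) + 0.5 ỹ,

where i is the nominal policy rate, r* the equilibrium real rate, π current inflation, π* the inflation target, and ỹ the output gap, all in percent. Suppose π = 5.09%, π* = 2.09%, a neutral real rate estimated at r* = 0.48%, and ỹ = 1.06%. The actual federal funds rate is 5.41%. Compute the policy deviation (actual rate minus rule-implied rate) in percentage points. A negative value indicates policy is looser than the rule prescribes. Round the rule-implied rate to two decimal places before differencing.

-2.19 pp

i = 0.48 + 2.09 + 1.5 × (5.09 − 2.09) + 0.5 × 1.06
   = 0.48 + 2.09 + 4.5 + 0.53 = 7.60
Deviation = 5.41 − 7.60 = -2.19 pp.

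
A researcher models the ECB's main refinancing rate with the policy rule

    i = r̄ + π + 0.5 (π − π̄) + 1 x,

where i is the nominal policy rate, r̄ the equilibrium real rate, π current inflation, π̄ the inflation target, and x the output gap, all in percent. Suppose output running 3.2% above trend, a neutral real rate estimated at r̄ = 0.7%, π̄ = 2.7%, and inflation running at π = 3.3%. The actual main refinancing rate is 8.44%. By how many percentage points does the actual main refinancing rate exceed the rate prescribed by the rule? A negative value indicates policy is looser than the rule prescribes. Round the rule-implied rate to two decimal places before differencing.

0.94 pp

Output 3.2% above potential → x = 3.2.
i = 0.7 + 3.3 + 0.5 × (3.3 − 2.7) + 1 × 3.2
   = 0.7 + 3.3 + 0.3 + 3.2 = 7.50
Deviation = 8.44 − 7.50 = 0.94 pp.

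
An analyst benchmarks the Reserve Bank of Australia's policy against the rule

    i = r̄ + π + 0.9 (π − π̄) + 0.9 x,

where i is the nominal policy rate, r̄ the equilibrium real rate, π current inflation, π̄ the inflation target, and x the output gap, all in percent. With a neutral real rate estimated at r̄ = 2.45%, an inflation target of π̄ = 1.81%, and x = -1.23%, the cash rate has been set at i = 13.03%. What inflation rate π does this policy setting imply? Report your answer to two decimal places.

Collecting π: i = r̄ + (1 + 0.9) π − 0.9 π̄ + 0.9 x
1.9 π = 13.03 − 2.45 + 0.9 × 1.81 − 0.9 × (-1.23) = 13.316
π = 13.316 / 1.9 = 7.01

7.01%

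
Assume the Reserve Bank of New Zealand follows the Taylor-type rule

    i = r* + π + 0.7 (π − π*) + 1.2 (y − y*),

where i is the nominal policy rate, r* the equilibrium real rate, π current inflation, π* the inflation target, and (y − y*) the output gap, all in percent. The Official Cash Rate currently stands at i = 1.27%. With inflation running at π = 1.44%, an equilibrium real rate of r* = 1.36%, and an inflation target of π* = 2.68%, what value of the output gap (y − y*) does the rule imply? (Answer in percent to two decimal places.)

-0.55%

1.2 (y − y*) = 1.27 − 1.36 − 1.44 − 0.7 × (1.44 − 2.68) = -0.662
(y − y*) = -0.662 / 1.2 = -0.55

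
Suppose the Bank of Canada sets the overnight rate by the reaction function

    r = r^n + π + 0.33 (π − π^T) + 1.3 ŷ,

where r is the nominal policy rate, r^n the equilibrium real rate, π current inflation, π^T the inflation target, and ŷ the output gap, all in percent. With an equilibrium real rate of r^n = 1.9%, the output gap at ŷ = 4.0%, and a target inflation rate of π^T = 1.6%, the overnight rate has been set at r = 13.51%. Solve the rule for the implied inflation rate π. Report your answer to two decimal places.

5.22%

Collecting π: r = r^n + (1 + 0.33) π − 0.33 π^T + 1.3 ŷ
1.33 π = 13.51 − 1.9 + 0.33 × 1.6 − 1.3 × 4.0 = 6.938
π = 6.938 / 1.33 = 5.22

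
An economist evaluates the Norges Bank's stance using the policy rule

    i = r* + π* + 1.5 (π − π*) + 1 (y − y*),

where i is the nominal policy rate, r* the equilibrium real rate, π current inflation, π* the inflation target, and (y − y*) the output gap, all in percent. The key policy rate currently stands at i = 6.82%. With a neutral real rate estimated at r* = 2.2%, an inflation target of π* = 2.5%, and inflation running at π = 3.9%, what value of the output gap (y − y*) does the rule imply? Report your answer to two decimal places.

0.02%

1 (y − y*) = 6.82 − 2.2 − 2.5 − 1.5 × (3.9 − 2.5) = 0.02
(y − y*) = 0.02 / 1 = 0.02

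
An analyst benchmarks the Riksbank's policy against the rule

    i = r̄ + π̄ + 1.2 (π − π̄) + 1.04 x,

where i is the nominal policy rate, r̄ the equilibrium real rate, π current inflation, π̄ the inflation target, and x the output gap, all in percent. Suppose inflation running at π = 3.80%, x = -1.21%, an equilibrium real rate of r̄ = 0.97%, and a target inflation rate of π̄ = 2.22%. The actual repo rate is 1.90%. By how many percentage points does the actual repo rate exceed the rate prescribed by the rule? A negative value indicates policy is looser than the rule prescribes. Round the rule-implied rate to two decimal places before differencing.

-1.93 pp

i = 0.97 + 2.22 + 1.2 × (3.80 − 2.22) + 1.04 × (-1.21)
   = 0.97 + 2.22 + 1.896 − 1.2584 = 3.83
Deviation = 1.90 − 3.83 = -1.93 pp.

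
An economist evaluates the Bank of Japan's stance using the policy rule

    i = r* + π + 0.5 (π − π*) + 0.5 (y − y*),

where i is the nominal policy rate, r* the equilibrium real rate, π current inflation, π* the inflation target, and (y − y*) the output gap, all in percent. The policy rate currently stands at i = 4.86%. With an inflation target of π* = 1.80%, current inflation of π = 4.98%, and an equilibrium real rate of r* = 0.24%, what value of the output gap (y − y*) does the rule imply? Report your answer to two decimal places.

-3.90%

0.5 (y − y*) = 4.86 − 0.24 − 4.98 − 0.5 × (4.98 − 1.80) = -1.95
(y − y*) = -1.95 / 0.5 = -3.90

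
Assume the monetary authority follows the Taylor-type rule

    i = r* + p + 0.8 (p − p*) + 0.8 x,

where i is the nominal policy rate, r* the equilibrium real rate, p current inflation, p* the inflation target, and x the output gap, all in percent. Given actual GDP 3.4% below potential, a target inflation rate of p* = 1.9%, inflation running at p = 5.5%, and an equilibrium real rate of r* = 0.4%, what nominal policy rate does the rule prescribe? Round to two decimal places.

Output 3.4% below potential → x = -3.4.
i = 0.4 + 5.5 + 0.8 × (5.5 − 1.9) + 0.8 × (-3.4)
   = 0.4 + 5.5 + 2.88 − 2.72 = 6.06

6.06%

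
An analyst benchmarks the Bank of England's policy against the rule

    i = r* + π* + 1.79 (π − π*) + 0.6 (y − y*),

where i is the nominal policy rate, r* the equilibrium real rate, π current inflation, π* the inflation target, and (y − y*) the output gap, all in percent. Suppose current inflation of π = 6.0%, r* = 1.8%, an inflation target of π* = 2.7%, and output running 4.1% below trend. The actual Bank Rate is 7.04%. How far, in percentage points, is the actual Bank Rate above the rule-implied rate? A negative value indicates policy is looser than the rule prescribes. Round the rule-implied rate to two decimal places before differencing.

Output 4.1% below potential → (y − y*) = -4.1.
i = 1.8 + 2.7 + 1.79 × (6.0 − 2.7) + 0.6 × (-4.1)
   = 1.8 + 2.7 + 5.907 − 2.46 = 7.95
Deviation = 7.04 − 7.95 = -0.91 pp.

-0.91 pp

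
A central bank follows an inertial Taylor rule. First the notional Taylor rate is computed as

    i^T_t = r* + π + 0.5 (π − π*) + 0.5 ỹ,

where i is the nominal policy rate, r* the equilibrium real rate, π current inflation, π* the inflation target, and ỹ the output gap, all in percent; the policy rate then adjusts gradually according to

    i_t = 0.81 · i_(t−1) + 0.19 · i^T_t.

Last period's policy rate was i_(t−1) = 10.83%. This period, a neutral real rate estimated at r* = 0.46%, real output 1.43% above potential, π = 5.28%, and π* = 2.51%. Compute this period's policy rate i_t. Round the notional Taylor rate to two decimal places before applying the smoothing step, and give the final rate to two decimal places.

Output 1.43% above potential → ỹ = 1.43.
i^T_t = 0.46 + 5.28 + 0.5 × (5.28 − 2.51) + 0.5 × 1.43
   = 0.46 + 5.28 + 1.385 + 0.715 = 7.84
i_t = 0.81 × 10.83 + 0.19 × 7.84 = 8.7723 + 1.4896 = 10.26

10.26%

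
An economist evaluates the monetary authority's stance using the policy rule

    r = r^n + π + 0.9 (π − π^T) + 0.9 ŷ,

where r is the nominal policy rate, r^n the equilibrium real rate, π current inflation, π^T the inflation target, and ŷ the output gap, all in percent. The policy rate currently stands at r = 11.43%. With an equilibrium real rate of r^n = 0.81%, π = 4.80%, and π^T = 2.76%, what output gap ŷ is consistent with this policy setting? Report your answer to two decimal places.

4.43%

0.9 ŷ = 11.43 − 0.81 − 4.80 − 0.9 × (4.80 − 2.76) = 3.984
ŷ = 3.984 / 0.9 = 4.43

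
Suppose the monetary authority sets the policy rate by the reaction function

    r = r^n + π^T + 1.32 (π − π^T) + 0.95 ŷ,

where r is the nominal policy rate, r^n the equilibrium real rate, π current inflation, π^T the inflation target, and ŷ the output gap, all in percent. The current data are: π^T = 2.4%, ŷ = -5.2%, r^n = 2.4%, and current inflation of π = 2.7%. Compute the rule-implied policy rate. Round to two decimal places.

0.26%

r = 2.4 + 2.4 + 1.32 × (2.7 − 2.4) + 0.95 × (-5.2)
   = 2.4 + 2.4 + 0.396 − 4.94 = 0.26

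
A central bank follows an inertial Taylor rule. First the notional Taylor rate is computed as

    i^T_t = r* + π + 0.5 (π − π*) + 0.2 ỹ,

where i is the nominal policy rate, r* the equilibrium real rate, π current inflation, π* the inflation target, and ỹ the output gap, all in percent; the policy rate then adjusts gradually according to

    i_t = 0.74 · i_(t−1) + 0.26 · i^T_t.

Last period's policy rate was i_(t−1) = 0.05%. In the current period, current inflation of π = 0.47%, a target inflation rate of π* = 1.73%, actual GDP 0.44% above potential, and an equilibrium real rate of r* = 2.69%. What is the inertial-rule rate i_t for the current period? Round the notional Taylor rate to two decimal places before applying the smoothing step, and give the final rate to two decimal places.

0.72%

Output 0.44% above potential → ỹ = 0.44.
i^T_t = 2.69 + 0.47 + 0.5 × (0.47 − 1.73) + 0.2 × 0.44
   = 2.69 + 0.47 − 0.63 + 0.088 = 2.62
i_t = 0.74 × 0.05 + 0.26 × 2.62 = 0.037 + 0.6812 = 0.72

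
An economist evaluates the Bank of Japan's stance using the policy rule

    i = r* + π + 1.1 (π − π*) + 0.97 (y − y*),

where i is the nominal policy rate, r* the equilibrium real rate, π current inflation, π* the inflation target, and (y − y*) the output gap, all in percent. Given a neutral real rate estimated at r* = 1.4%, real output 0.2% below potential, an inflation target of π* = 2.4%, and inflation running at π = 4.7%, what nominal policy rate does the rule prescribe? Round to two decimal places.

8.44%

Output 0.2% below potential → (y − y*) = -0.2.
i = 1.4 + 4.7 + 1.1 × (4.7 − 2.4) + 0.97 × (-0.2)
   = 1.4 + 4.7 + 2.53 − 0.194 = 8.44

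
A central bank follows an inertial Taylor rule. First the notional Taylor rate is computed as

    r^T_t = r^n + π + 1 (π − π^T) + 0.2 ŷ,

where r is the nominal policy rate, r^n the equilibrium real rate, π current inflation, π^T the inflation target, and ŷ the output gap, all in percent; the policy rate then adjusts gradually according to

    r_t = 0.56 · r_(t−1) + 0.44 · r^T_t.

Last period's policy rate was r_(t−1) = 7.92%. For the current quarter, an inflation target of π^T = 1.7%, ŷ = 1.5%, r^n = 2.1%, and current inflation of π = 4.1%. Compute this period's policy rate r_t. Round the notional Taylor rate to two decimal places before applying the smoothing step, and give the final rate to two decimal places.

8.35%

r^T_t = 2.1 + 4.1 + 1 × (4.1 − 1.7) + 0.2 × 1.5
   = 2.1 + 4.1 + 2.4 + 0.3 = 8.90
r_t = 0.56 × 7.92 + 0.44 × 8.90 = 4.4352 + 3.916 = 8.35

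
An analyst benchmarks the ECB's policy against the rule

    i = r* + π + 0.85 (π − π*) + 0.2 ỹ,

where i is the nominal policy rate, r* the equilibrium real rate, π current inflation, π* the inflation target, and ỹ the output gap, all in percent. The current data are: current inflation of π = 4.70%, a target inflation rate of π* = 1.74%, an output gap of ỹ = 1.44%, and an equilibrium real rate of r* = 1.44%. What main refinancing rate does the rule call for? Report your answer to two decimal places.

8.94%

i = 1.44 + 4.70 + 0.85 × (4.70 − 1.74) + 0.2 × 1.44
   = 1.44 + 4.7 + 2.516 + 0.288 = 8.94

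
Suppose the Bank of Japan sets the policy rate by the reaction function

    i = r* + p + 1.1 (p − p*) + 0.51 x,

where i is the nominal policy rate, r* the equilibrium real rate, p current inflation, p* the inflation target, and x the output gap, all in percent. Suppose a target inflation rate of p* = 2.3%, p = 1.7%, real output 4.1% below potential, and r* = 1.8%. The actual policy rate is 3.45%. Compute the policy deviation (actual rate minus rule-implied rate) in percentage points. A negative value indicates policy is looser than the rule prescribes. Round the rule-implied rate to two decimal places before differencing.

2.70 pp

Output 4.1% below potential → x = -4.1.
i = 1.8 + 1.7 + 1.1 × (1.7 − 2.3) + 0.51 × (-4.1)
   = 1.8 + 1.7 − 0.66 − 2.091 = 0.75
Deviation = 3.45 − 0.75 = 2.70 pp.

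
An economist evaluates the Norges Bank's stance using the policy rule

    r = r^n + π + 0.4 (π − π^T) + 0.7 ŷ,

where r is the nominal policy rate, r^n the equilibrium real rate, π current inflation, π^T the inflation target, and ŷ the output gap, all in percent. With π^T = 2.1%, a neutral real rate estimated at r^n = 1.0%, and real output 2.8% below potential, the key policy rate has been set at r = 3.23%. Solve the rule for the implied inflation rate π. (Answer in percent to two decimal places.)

3.59%

Output 2.8% below potential → ŷ = -2.8.
Collecting π: r = r^n + (1 + 0.4) π − 0.4 π^T + 0.7 ŷ
1.4 π = 3.23 − 1.0 + 0.4 × 2.1 − 0.7 × (-2.8) = 5.03
π = 5.03 / 1.4 = 3.59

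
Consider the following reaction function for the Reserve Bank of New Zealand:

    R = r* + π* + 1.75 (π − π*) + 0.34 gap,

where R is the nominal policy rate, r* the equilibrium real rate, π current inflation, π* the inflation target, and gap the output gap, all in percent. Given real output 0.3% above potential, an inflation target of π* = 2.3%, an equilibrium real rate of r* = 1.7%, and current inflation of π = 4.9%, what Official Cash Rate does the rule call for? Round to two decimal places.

8.65%

Output 0.3% above potential → gap = 0.3.
R = 1.7 + 2.3 + 1.75 × (4.9 − 2.3) + 0.34 × 0.3
   = 1.7 + 2.3 + 4.55 + 0.102 = 8.65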